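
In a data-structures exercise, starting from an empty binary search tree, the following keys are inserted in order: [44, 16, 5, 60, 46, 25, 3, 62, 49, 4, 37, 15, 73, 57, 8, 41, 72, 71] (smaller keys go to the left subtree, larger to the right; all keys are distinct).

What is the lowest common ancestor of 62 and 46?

60

Insert 44: tree is empty, so 44 becomes the root.
Insert 16: 16 < 44 → go left. Place as left child of 44.
Insert 5: 5 < 44 → go left; 5 < 16 → go left. Place as left child of 16.
Insert 60: 60 > 44 → go right. Place as right child of 44.
Insert 46: 46 > 44 → go right; 46 < 60 → go left. Place as left child of 60.
Insert 25: 25 < 44 → go left; 25 > 16 → go right. Place as right child of 16.
Insert 3: 3 < 44 → go left; 3 < 16 → go left; 3 < 5 → go left. Place as left child of 5.
Insert 62: 62 > 44 → go right; 62 > 60 → go right. Place as right child of 60.
Insert 49: 49 > 44 → go right; 49 < 60 → go left; 49 > 46 → go right. Place as right child of 46.
Insert 4: 4 < 44 → go left; 4 < 16 → go left; 4 < 5 → go left; 4 > 3 → go right. Place as right child of 3.
Insert 37: 37 < 44 → go left; 37 > 16 → go right; 37 > 25 → go right. Place as right child of 25.
Insert 15: 15 < 44 → go left; 15 < 16 → go left; 15 > 5 → go right. Place as right child of 5.
Insert 73: 73 > 44 → go right; 73 > 60 → go right; 73 > 62 → go right. Place as right child of 62.
Insert 57: 57 > 44 → go right; 57 < 60 → go left; 57 > 46 → go right; 57 > 49 → go right. Place as right child of 49.
Insert 8: 8 < 44 → go left; 8 < 16 → go left; 8 > 5 → go right; 8 < 15 → go left. Place as left child of 15.
Insert 41: 41 < 44 → go left; 41 > 16 → go right; 41 > 25 → go right; 41 > 37 → go right. Place as right child of 37.
Insert 72: 72 > 44 → go right; 72 > 60 → go right; 72 > 62 → go right; 72 < 73 → go left. Place as left child of 73.
Insert 71: 71 > 44 → go right; 71 > 60 → go right; 71 > 62 → go right; 71 < 73 → go left; 71 < 72 → go left. Place as left child of 72.

Path to 62: 44 → 60 → 62
Path to 46: 44 → 60 → 46
The paths share a prefix ending at 60, then split left and right.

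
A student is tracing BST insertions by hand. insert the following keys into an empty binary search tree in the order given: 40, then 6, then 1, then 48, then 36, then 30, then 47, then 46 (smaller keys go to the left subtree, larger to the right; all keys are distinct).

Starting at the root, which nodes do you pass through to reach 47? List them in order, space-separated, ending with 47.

Resulting structure (node: left, right):
  40: L=6, R=48
  6: L=1, R=36
  1: L=–, R=–
  48: L=47, R=–
  36: L=30, R=–
  30: L=–, R=–
  47: L=46, R=–
  46: L=–, R=–

40 48 47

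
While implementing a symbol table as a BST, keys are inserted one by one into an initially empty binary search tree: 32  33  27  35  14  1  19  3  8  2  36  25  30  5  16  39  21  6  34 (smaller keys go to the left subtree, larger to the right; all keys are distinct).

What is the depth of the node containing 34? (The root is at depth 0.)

3

Insert 32: tree is empty, so 32 becomes the root.
Insert 33: 33 > 32 → go right. Place as right child of 32.
Insert 27: 27 < 32 → go left. Place as left child of 32.
Insert 35: 35 > 32 → go right; 35 > 33 → go right. Place as right child of 33.
Insert 14: 14 < 32 → go left; 14 < 27 → go left. Place as left child of 27.
Insert 1: 1 < 32 → go left; 1 < 27 → go left; 1 < 14 → go left. Place as left child of 14.
Insert 19: 19 < 32 → go left; 19 < 27 → go left; 19 > 14 → go right. Place as right child of 14.
Insert 3: 3 < 32 → go left; 3 < 27 → go left; 3 < 14 → go left; 3 > 1 → go right. Place as right child of 1.
Insert 8: 8 < 32 → go left; 8 < 27 → go left; 8 < 14 → go left; 8 > 1 → go right; 8 > 3 → go right. Place as right child of 3.
Insert 2: 2 < 32 → go left; 2 < 27 → go left; 2 < 14 → go left; 2 > 1 → go right; 2 < 3 → go left. Place as left child of 3.
Insert 36: 36 > 32 → go right; 36 > 33 → go right; 36 > 35 → go right. Place as right child of 35.
Insert 25: 25 < 32 → go left; 25 < 27 → go left; 25 > 14 → go right; 25 > 19 → go right. Place as right child of 19.
Insert 30: 30 < 32 → go left; 30 > 27 → go right. Place as right child of 27.
Insert 5: 5 < 32 → go left; 5 < 27 → go left; 5 < 14 → go left; 5 > 1 → go right; 5 > 3 → go right; 5 < 8 → go left. Place as left child of 8.
Insert 16: 16 < 32 → go left; 16 < 27 → go left; 16 > 14 → go right; 16 < 19 → go left. Place as left child of 19.
Insert 39: 39 > 32 → go right; 39 > 33 → go right; 39 > 35 → go right; 39 > 36 → go right. Place as right child of 36.
Insert 21: 21 < 32 → go left; 21 < 27 → go left; 21 > 14 → go right; 21 > 19 → go right; 21 < 25 → go left. Place as left child of 25.
Insert 6: 6 < 32 → go left; 6 < 27 → go left; 6 < 14 → go left; 6 > 1 → go right; 6 > 3 → go right; 6 < 8 → go left; 6 > 5 → go right. Place as right child of 5.
Insert 34: 34 > 32 → go right; 34 > 33 → go right; 34 < 35 → go left. Place as left child of 35.

Path to 34: 32 → 33 → 35 → 34, which is 3 edges.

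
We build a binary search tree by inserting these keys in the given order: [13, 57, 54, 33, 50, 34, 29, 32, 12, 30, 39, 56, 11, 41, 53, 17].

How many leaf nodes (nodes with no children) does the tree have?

6

Insert 13: tree is empty, so 13 becomes the root.
Insert 57: 57 > 13 → go right. Place as right child of 13.
Insert 54: 54 > 13 → go right; 54 < 57 → go left. Place as left child of 57.
Insert 33: 33 > 13 → go right; 33 < 57 → go left; 33 < 54 → go left. Place as left child of 54.
Insert 50: 50 > 13 → go right; 50 < 57 → go left; 50 < 54 → go left; 50 > 33 → go right. Place as right child of 33.
Insert 34: 34 > 13 → go right; 34 < 57 → go left; 34 < 54 → go left; 34 > 33 → go right; 34 < 50 → go left. Place as left child of 50.
Insert 29: 29 > 13 → go right; 29 < 57 → go left; 29 < 54 → go left; 29 < 33 → go left. Place as left child of 33.
Insert 32: 32 > 13 → go right; 32 < 57 → go left; 32 < 54 → go left; 32 < 33 → go left; 32 > 29 → go right. Place as right child of 29.
Insert 12: 12 < 13 → go left. Place as left child of 13.
Insert 30: 30 > 13 → go right; 30 < 57 → go left; 30 < 54 → go left; 30 < 33 → go left; 30 > 29 → go right; 30 < 32 → go left. Place as left child of 32.
Insert 39: 39 > 13 → go right; 39 < 57 → go left; 39 < 54 → go left; 39 > 33 → go right; 39 < 50 → go left; 39 > 34 → go right. Place as right child of 34.
Insert 56: 56 > 13 → go right; 56 < 57 → go left; 56 > 54 → go right. Place as right child of 54.
Insert 11: 11 < 13 → go left; 11 < 12 → go left. Place as left child of 12.
Insert 41: 41 > 13 → go right; 41 < 57 → go left; 41 < 54 → go left; 41 > 33 → go right; 41 < 50 → go left; 41 > 34 → go right; 41 > 39 → go right. Place as right child of 39.
Insert 53: 53 > 13 → go right; 53 < 57 → go left; 53 < 54 → go left; 53 > 33 → go right; 53 > 50 → go right. Place as right child of 50.
Insert 17: 17 > 13 → go right; 17 < 57 → go left; 17 < 54 → go left; 17 < 33 → go left; 17 < 29 → go left. Place as left child of 29.

Leaves: 11, 17, 30, 41, 53, 56 — 6 in total.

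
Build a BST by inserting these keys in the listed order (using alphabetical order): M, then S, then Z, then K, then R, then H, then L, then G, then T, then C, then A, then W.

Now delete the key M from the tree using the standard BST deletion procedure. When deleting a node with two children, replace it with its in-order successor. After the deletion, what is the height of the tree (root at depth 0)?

5

Resulting structure (node: left, right):
  M: L=K, R=S
  S: L=R, R=Z
  Z: L=T, R=–
  K: L=H, R=L
  R: L=–, R=–
  H: L=G, R=–
  L: L=–, R=–
  G: L=C, R=–
  T: L=–, R=W
  C: L=A, R=–
  A: L=–, R=–
  W: L=–, R=–

Delete M (two children — replace with in-order successor).
After deletion, deepest node is A at depth 5.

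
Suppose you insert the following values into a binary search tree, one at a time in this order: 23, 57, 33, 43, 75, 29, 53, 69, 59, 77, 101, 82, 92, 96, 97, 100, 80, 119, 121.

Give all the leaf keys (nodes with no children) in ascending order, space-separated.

29 53 59 80 100 121

23: root
57: right child of 23 (depth 1)
33: left child of 57 (depth 2)
43: right child of 33 (depth 3)
75: right child of 57 (depth 2)
29: left child of 33 (depth 3)
53: right child of 43 (depth 4)
69: left child of 75 (depth 3)
59: left child of 69 (depth 4)
77: right child of 75 (depth 3)
101: right child of 77 (depth 4)
82: left child of 101 (depth 5)
92: right child of 82 (depth 6)
96: right child of 92 (depth 7)
97: right child of 96 (depth 8)
100: right child of 97 (depth 9)
80: left child of 82 (depth 6)
119: right child of 101 (depth 5)
121: right child of 119 (depth 6)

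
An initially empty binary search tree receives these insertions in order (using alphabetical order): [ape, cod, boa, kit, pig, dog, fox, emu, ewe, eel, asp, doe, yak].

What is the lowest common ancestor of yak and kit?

kit

Insert ape: tree is empty, so ape becomes the root.
Insert cod: cod > ape → go right. Place as right child of ape.
Insert boa: boa > ape → go right; boa < cod → go left. Place as left child of cod.
Insert kit: kit > ape → go right; kit > cod → go right. Place as right child of cod.
Insert pig: pig > ape → go right; pig > cod → go right; pig > kit → go right. Place as right child of kit.
Insert dog: dog > ape → go right; dog > cod → go right; dog < kit → go left. Place as left child of kit.
Insert fox: fox > ape → go right; fox > cod → go right; fox < kit → go left; fox > dog → go right. Place as right child of dog.
Insert emu: emu > ape → go right; emu > cod → go right; emu < kit → go left; emu > dog → go right; emu < fox → go left. Place as left child of fox.
Insert ewe: ewe > ape → go right; ewe > cod → go right; ewe < kit → go left; ewe > dog → go right; ewe < fox → go left; ewe > emu → go right. Place as right child of emu.
Insert eel: eel > ape → go right; eel > cod → go right; eel < kit → go left; eel > dog → go right; eel < fox → go left; eel < emu → go left. Place as left child of emu.
Insert asp: asp > ape → go right; asp < cod → go left; asp < boa → go left. Place as left child of boa.
Insert doe: doe > ape → go right; doe > cod → go right; doe < kit → go left; doe < dog → go left. Place as left child of dog.
Insert yak: yak > ape → go right; yak > cod → go right; yak > kit → go right; yak > pig → go right. Place as right child of pig.

Path to yak: ape → cod → kit → pig → yak
Path to kit: ape → cod → kit
kit lies on both paths and is an ancestor of the other node.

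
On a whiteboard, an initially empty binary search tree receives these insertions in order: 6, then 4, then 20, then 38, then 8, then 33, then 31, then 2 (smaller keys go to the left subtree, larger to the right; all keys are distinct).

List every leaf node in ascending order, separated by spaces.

2 8 31

Insert 6: tree is empty, so 6 becomes the root.
Insert 4: 4 < 6 → go left. Place as left child of 6.
Insert 20: 20 > 6 → go right. Place as right child of 6.
Insert 38: 38 > 6 → go right; 38 > 20 → go right. Place as right child of 20.
Insert 8: 8 > 6 → go right; 8 < 20 → go left. Place as left child of 20.
Insert 33: 33 > 6 → go right; 33 > 20 → go right; 33 < 38 → go left. Place as left child of 38.
Insert 31: 31 > 6 → go right; 31 > 20 → go right; 31 < 38 → go left; 31 < 33 → go left. Place as left child of 33.
Insert 2: 2 < 6 → go left; 2 < 4 → go left. Place as left child of 4.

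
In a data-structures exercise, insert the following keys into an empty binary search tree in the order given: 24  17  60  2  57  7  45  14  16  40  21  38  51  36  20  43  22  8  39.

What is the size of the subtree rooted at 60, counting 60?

24: root
17: left child of 24 (depth 1)
60: right child of 24 (depth 1)
2: left child of 17 (depth 2)
57: left child of 60 (depth 2)
7: right child of 2 (depth 3)
45: left child of 57 (depth 3)
14: right child of 7 (depth 4)
16: right child of 14 (depth 5)
40: left child of 45 (depth 4)
21: right child of 17 (depth 2)
38: left child of 40 (depth 5)
51: right child of 45 (depth 4)
36: left child of 38 (depth 6)
20: left child of 21 (depth 3)
43: right child of 40 (depth 5)
22: right child of 21 (depth 3)
8: left child of 14 (depth 5)
39: right child of 38 (depth 6)

Subtree rooted at 60 contains: 60, 57, 45, 40, 38, 36, 39, 43, 51 — 9 nodes.

9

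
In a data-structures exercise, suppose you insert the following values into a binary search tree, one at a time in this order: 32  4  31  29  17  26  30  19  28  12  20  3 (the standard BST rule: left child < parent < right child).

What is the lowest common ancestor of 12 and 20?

17

Resulting structure (node: left, right):
  32: L=4, R=–
  4: L=3, R=31
  31: L=29, R=–
  29: L=17, R=30
  17: L=12, R=26
  26: L=19, R=28
  30: L=–, R=–
  19: L=–, R=20
  28: L=–, R=–
  12: L=–, R=–
  20: L=–, R=–
  3: L=–, R=–

Path to 12: 32 → 4 → 31 → 29 → 17 → 12
Path to 20: 32 → 4 → 31 → 29 → 17 → 26 → 19 → 20
The paths share a prefix ending at 17, then split left and right.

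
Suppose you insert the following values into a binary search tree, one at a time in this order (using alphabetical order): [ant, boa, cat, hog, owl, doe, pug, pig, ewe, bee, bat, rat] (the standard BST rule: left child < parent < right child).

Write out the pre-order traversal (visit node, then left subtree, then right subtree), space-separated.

ant boa bee bat cat hog doe ewe owl pug pig rat

Insert ant: tree is empty, so ant becomes the root.
Insert boa: boa > ant → go right. Place as right child of ant.
Insert cat: cat > ant → go right; cat > boa → go right. Place as right child of boa.
Insert hog: hog > ant → go right; hog > boa → go right; hog > cat → go right. Place as right child of cat.
Insert owl: owl > ant → go right; owl > boa → go right; owl > cat → go right; owl > hog → go right. Place as right child of hog.
Insert doe: doe > ant → go right; doe > boa → go right; doe > cat → go right; doe < hog → go left. Place as left child of hog.
Insert pug: pug > ant → go right; pug > boa → go right; pug > cat → go right; pug > hog → go right; pug > owl → go right. Place as right child of owl.
Insert pig: pig > ant → go right; pig > boa → go right; pig > cat → go right; pig > hog → go right; pig > owl → go right; pig < pug → go left. Place as left child of pug.
Insert ewe: ewe > ant → go right; ewe > boa → go right; ewe > cat → go right; ewe < hog → go left; ewe > doe → go right. Place as right child of doe.
Insert bee: bee > ant → go right; bee < boa → go left. Place as left child of boa.
Insert bat: bat > ant → go right; bat < boa → go left; bat < bee → go left. Place as left child of bee.
Insert rat: rat > ant → go right; rat > boa → go right; rat > cat → go right; rat > hog → go right; rat > owl → go right; rat > pug → go right. Place as right child of pug.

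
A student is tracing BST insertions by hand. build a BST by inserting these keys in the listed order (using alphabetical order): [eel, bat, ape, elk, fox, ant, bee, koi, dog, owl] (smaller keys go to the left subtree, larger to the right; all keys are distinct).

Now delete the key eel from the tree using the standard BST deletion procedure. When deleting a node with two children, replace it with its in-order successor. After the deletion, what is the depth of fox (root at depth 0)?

1

Insert eel: tree is empty, so eel becomes the root.
Insert bat: bat < eel → go left. Place as left child of eel.
Insert ape: ape < eel → go left; ape < bat → go left. Place as left child of bat.
Insert elk: elk > eel → go right. Place as right child of eel.
Insert fox: fox > eel → go right; fox > elk → go right. Place as right child of elk.
Insert ant: ant < eel → go left; ant < bat → go left; ant < ape → go left. Place as left child of ape.
Insert bee: bee < eel → go left; bee > bat → go right. Place as right child of bat.
Insert koi: koi > eel → go right; koi > elk → go right; koi > fox → go right. Place as right child of fox.
Insert dog: dog < eel → go left; dog > bat → go right; dog > bee → go right. Place as right child of bee.
Insert owl: owl > eel → go right; owl > elk → go right; owl > fox → go right; owl > koi → go right. Place as right child of koi.

Delete eel (two children — replace with in-order successor).
After deletion, path to fox: elk → fox.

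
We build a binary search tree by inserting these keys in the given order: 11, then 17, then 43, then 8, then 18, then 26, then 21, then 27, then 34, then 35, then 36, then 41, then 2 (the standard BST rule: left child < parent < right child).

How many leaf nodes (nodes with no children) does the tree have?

3

11: root
17: right child of 11 (depth 1)
43: right child of 17 (depth 2)
8: left child of 11 (depth 1)
18: left child of 43 (depth 3)
26: right child of 18 (depth 4)
21: left child of 26 (depth 5)
27: right child of 26 (depth 5)
34: right child of 27 (depth 6)
35: right child of 34 (depth 7)
36: right child of 35 (depth 8)
41: right child of 36 (depth 9)
2: left child of 8 (depth 2)

Leaves: 2, 21, 41 — 3 in total.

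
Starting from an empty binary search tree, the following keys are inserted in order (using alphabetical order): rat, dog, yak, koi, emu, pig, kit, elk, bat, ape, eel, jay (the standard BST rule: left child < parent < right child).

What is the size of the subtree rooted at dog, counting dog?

Resulting structure (node: left, right):
  rat: L=dog, R=yak
  dog: L=bat, R=koi
  yak: L=–, R=–
  koi: L=emu, R=pig
  emu: L=elk, R=kit
  pig: L=–, R=–
  kit: L=jay, R=–
  elk: L=eel, R=–
  bat: L=ape, R=–
  ape: L=–, R=–
  eel: L=–, R=–
  jay: L=–, R=–

Subtree rooted at dog contains: dog, bat, ape, koi, emu, elk, eel, kit, jay, pig — 10 nodes.

10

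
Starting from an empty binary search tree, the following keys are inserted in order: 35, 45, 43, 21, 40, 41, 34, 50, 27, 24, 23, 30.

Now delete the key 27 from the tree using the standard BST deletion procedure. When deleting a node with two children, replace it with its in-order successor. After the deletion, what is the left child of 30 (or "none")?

24

Insert 35: tree is empty, so 35 becomes the root.
Insert 45: 45 > 35 → go right. Place as right child of 35.
Insert 43: 43 > 35 → go right; 43 < 45 → go left. Place as left child of 45.
Insert 21: 21 < 35 → go left. Place as left child of 35.
Insert 40: 40 > 35 → go right; 40 < 45 → go left; 40 < 43 → go left. Place as left child of 43.
Insert 41: 41 > 35 → go right; 41 < 45 → go left; 41 < 43 → go left; 41 > 40 → go right. Place as right child of 40.
Insert 34: 34 < 35 → go left; 34 > 21 → go right. Place as right child of 21.
Insert 50: 50 > 35 → go right; 50 > 45 → go right. Place as right child of 45.
Insert 27: 27 < 35 → go left; 27 > 21 → go right; 27 < 34 → go left. Place as left child of 34.
Insert 24: 24 < 35 → go left; 24 > 21 → go right; 24 < 34 → go left; 24 < 27 → go left. Place as left child of 27.
Insert 23: 23 < 35 → go left; 23 > 21 → go right; 23 < 34 → go left; 23 < 27 → go left; 23 < 24 → go left. Place as left child of 24.
Insert 30: 30 < 35 → go left; 30 > 21 → go right; 30 < 34 → go left; 30 > 27 → go right. Place as right child of 27.

Delete 27 (two children — replace with in-order successor).
After deletion, 30's left child: 24.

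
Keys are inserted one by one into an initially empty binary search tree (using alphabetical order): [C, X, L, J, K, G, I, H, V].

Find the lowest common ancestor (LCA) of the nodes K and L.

Resulting structure (node: left, right):
  C: L=–, R=X
  X: L=L, R=–
  L: L=J, R=V
  J: L=G, R=K
  K: L=–, R=–
  G: L=–, R=I
  I: L=H, R=–
  H: L=–, R=–
  V: L=–, R=–

Path to K: C → X → L → J → K
Path to L: C → X → L
L lies on both paths and is an ancestor of the other node.

L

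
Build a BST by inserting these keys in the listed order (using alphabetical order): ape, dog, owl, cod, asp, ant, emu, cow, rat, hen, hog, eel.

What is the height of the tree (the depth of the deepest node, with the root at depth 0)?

5

ape: root
dog: right child of ape (depth 1)
owl: right child of dog (depth 2)
cod: left child of dog (depth 2)
asp: left child of cod (depth 3)
ant: left child of ape (depth 1)
emu: left child of owl (depth 3)
cow: right child of cod (depth 3)
rat: right child of owl (depth 3)
hen: right child of emu (depth 4)
hog: right child of hen (depth 5)
eel: left child of emu (depth 4)

The deepest node is hog at depth 5.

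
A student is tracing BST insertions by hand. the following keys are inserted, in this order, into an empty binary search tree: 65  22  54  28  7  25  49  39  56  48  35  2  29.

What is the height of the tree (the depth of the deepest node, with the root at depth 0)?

7

Insert 65: tree is empty, so 65 becomes the root.
Insert 22: 22 < 65 → go left. Place as left child of 65.
Insert 54: 54 < 65 → go left; 54 > 22 → go right. Place as right child of 22.
Insert 28: 28 < 65 → go left; 28 > 22 → go right; 28 < 54 → go left. Place as left child of 54.
Insert 7: 7 < 65 → go left; 7 < 22 → go left. Place as left child of 22.
Insert 25: 25 < 65 → go left; 25 > 22 → go right; 25 < 54 → go left; 25 < 28 → go left. Place as left child of 28.
Insert 49: 49 < 65 → go left; 49 > 22 → go right; 49 < 54 → go left; 49 > 28 → go right. Place as right child of 28.
Insert 39: 39 < 65 → go left; 39 > 22 → go right; 39 < 54 → go left; 39 > 28 → go right; 39 < 49 → go left. Place as left child of 49.
Insert 56: 56 < 65 → go left; 56 > 22 → go right; 56 > 54 → go right. Place as right child of 54.
Insert 48: 48 < 65 → go left; 48 > 22 → go right; 48 < 54 → go left; 48 > 28 → go right; 48 < 49 → go left; 48 > 39 → go right. Place as right child of 39.
Insert 35: 35 < 65 → go left; 35 > 22 → go right; 35 < 54 → go left; 35 > 28 → go right; 35 < 49 → go left; 35 < 39 → go left. Place as left child of 39.
Insert 2: 2 < 65 → go left; 2 < 22 → go left; 2 < 7 → go left. Place as left child of 7.
Insert 29: 29 < 65 → go left; 29 > 22 → go right; 29 < 54 → go left; 29 > 28 → go right; 29 < 49 → go left; 29 < 39 → go left; 29 < 35 → go left. Place as left child of 35.

The deepest node is 29 at depth 7.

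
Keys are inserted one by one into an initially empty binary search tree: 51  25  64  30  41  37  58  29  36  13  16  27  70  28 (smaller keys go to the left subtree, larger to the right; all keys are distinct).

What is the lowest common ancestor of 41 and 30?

Resulting structure (node: left, right):
  51: L=25, R=64
  25: L=13, R=30
  64: L=58, R=70
  30: L=29, R=41
  41: L=37, R=–
  37: L=36, R=–
  58: L=–, R=–
  29: L=27, R=–
  36: L=–, R=–
  13: L=–, R=16
  16: L=–, R=–
  27: L=–, R=28
  70: L=–, R=–
  28: L=–, R=–

Path to 41: 51 → 25 → 30 → 41
Path to 30: 51 → 25 → 30
30 lies on both paths and is an ancestor of the other node.

30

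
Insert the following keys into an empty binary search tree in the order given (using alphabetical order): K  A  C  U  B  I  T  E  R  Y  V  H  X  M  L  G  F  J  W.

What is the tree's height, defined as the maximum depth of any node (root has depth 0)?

K: root
A: left child of K (depth 1)
C: right child of A (depth 2)
U: right child of K (depth 1)
B: left child of C (depth 3)
I: right child of C (depth 3)
T: left child of U (depth 2)
E: left child of I (depth 4)
R: left child of T (depth 3)
Y: right child of U (depth 2)
V: left child of Y (depth 3)
H: right child of E (depth 5)
X: right child of V (depth 4)
M: left child of R (depth 4)
L: left child of M (depth 5)
G: left child of H (depth 6)
F: left child of G (depth 7)
J: right child of I (depth 4)
W: left child of X (depth 5)

The deepest node is F at depth 7.

7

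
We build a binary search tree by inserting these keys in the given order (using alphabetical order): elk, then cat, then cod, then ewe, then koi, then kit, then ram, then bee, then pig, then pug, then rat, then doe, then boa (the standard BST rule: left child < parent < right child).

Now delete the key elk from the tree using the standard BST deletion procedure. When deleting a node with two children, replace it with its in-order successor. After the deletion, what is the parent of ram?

elk: root
cat: left child of elk (depth 1)
cod: right child of cat (depth 2)
ewe: right child of elk (depth 1)
koi: right child of ewe (depth 2)
kit: left child of koi (depth 3)
ram: right child of koi (depth 3)
bee: left child of cat (depth 2)
pig: left child of ram (depth 4)
pug: right child of pig (depth 5)
rat: right child of ram (depth 4)
doe: right child of cod (depth 3)
boa: right child of bee (depth 3)

Delete elk (two children — replace with in-order successor).
After deletion, ram's parent is koi.

koi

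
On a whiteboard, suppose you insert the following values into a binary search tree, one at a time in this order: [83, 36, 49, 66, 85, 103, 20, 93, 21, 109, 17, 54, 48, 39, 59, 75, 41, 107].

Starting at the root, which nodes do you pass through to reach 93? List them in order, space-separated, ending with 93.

Insert 83: tree is empty, so 83 becomes the root.
Insert 36: 36 < 83 → go left. Place as left child of 83.
Insert 49: 49 < 83 → go left; 49 > 36 → go right. Place as right child of 36.
Insert 66: 66 < 83 → go left; 66 > 36 → go right; 66 > 49 → go right. Place as right child of 49.
Insert 85: 85 > 83 → go right. Place as right child of 83.
Insert 103: 103 > 83 → go right; 103 > 85 → go right. Place as right child of 85.
Insert 20: 20 < 83 → go left; 20 < 36 → go left. Place as left child of 36.
Insert 93: 93 > 83 → go right; 93 > 85 → go right; 93 < 103 → go left. Place as left child of 103.
Insert 21: 21 < 83 → go left; 21 < 36 → go left; 21 > 20 → go right. Place as right child of 20.
Insert 109: 109 > 83 → go right; 109 > 85 → go right; 109 > 103 → go right. Place as right child of 103.
Insert 17: 17 < 83 → go left; 17 < 36 → go left; 17 < 20 → go left. Place as left child of 20.
Insert 54: 54 < 83 → go left; 54 > 36 → go right; 54 > 49 → go right; 54 < 66 → go left. Place as left child of 66.
Insert 48: 48 < 83 → go left; 48 > 36 → go right; 48 < 49 → go left. Place as left child of 49.
Insert 39: 39 < 83 → go left; 39 > 36 → go right; 39 < 49 → go left; 39 < 48 → go left. Place as left child of 48.
Insert 59: 59 < 83 → go left; 59 > 36 → go right; 59 > 49 → go right; 59 < 66 → go left; 59 > 54 → go right. Place as right child of 54.
Insert 75: 75 < 83 → go left; 75 > 36 → go right; 75 > 49 → go right; 75 > 66 → go right. Place as right child of 66.
Insert 41: 41 < 83 → go left; 41 > 36 → go right; 41 < 49 → go left; 41 < 48 → go left; 41 > 39 → go right. Place as right child of 39.
Insert 107: 107 > 83 → go right; 107 > 85 → go right; 107 > 103 → go right; 107 < 109 → go left. Place as left child of 109.

83 85 103 93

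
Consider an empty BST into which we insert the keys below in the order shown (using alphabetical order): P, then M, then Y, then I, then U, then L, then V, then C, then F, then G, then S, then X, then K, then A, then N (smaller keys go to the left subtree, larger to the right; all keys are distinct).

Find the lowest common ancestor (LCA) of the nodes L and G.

I

Insert P: tree is empty, so P becomes the root.
Insert M: M < P → go left. Place as left child of P.
Insert Y: Y > P → go right. Place as right child of P.
Insert I: I < P → go left; I < M → go left. Place as left child of M.
Insert U: U > P → go right; U < Y → go left. Place as left child of Y.
Insert L: L < P → go left; L < M → go left; L > I → go right. Place as right child of I.
Insert V: V > P → go right; V < Y → go left; V > U → go right. Place as right child of U.
Insert C: C < P → go left; C < M → go left; C < I → go left. Place as left child of I.
Insert F: F < P → go left; F < M → go left; F < I → go left; F > C → go right. Place as right child of C.
Insert G: G < P → go left; G < M → go left; G < I → go left; G > C → go right; G > F → go right. Place as right child of F.
Insert S: S > P → go right; S < Y → go left; S < U → go left. Place as left child of U.
Insert X: X > P → go right; X < Y → go left; X > U → go right; X > V → go right. Place as right child of V.
Insert K: K < P → go left; K < M → go left; K > I → go right; K < L → go left. Place as left child of L.
Insert A: A < P → go left; A < M → go left; A < I → go left; A < C → go left. Place as left child of C.
Insert N: N < P → go left; N > M → go right. Place as right child of M.

Path to L: P → M → I → L
Path to G: P → M → I → C → F → G
The paths share a prefix ending at I, then split left and right.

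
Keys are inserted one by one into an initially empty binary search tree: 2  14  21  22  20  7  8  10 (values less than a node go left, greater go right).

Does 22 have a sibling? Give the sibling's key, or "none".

2: root
14: right child of 2 (depth 1)
21: right child of 14 (depth 2)
22: right child of 21 (depth 3)
20: left child of 21 (depth 3)
7: left child of 14 (depth 2)
8: right child of 7 (depth 3)
10: right child of 8 (depth 4)

22's parent is 21; the other child of 21 is 20.

20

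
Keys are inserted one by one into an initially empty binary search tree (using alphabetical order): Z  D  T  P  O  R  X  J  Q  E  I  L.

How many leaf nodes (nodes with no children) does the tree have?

Z: root
D: left child of Z (depth 1)
T: right child of D (depth 2)
P: left child of T (depth 3)
O: left child of P (depth 4)
R: right child of P (depth 4)
X: right child of T (depth 3)
J: left child of O (depth 5)
Q: left child of R (depth 5)
E: left child of J (depth 6)
I: right child of E (depth 7)
L: right child of J (depth 6)

Leaves: I, L, Q, X — 4 in total.

4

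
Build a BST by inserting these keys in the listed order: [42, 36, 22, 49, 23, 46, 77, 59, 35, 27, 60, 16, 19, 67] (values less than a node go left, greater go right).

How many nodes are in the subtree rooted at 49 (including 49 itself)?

Resulting structure (node: left, right):
  42: L=36, R=49
  36: L=22, R=–
  22: L=16, R=23
  49: L=46, R=77
  23: L=–, R=35
  46: L=–, R=–
  77: L=59, R=–
  59: L=–, R=60
  35: L=27, R=–
  27: L=–, R=–
  60: L=–, R=67
  16: L=–, R=19
  19: L=–, R=–
  67: L=–, R=–

Subtree rooted at 49 contains: 49, 46, 77, 59, 60, 67 — 6 nodes.

6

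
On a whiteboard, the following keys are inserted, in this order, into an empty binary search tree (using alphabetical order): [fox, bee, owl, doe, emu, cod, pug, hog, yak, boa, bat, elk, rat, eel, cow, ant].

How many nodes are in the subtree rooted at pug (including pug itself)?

3

Insert fox: tree is empty, so fox becomes the root.
Insert bee: bee < fox → go left. Place as left child of fox.
Insert owl: owl > fox → go right. Place as right child of fox.
Insert doe: doe < fox → go left; doe > bee → go right. Place as right child of bee.
Insert emu: emu < fox → go left; emu > bee → go right; emu > doe → go right. Place as right child of doe.
Insert cod: cod < fox → go left; cod > bee → go right; cod < doe → go left. Place as left child of doe.
Insert pug: pug > fox → go right; pug > owl → go right. Place as right child of owl.
Insert hog: hog > fox → go right; hog < owl → go left. Place as left child of owl.
Insert yak: yak > fox → go right; yak > owl → go right; yak > pug → go right. Place as right child of pug.
Insert boa: boa < fox → go left; boa > bee → go right; boa < doe → go left; boa < cod → go left. Place as left child of cod.
Insert bat: bat < fox → go left; bat < bee → go left. Place as left child of bee.
Insert elk: elk < fox → go left; elk > bee → go right; elk > doe → go right; elk < emu → go left. Place as left child of emu.
Insert rat: rat > fox → go right; rat > owl → go right; rat > pug → go right; rat < yak → go left. Place as left child of yak.
Insert eel: eel < fox → go left; eel > bee → go right; eel > doe → go right; eel < emu → go left; eel < elk → go left. Place as left child of elk.
Insert cow: cow < fox → go left; cow > bee → go right; cow < doe → go left; cow > cod → go right. Place as right child of cod.
Insert ant: ant < fox → go left; ant < bee → go left; ant < bat → go left. Place as left child of bat.

Subtree rooted at pug contains: pug, yak, rat — 3 nodes.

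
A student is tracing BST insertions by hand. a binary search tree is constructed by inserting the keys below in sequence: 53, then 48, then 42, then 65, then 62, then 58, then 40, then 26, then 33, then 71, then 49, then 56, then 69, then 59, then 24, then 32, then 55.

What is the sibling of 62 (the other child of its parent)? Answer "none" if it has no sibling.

Insert 53: tree is empty, so 53 becomes the root.
Insert 48: 48 < 53 → go left. Place as left child of 53.
Insert 42: 42 < 53 → go left; 42 < 48 → go left. Place as left child of 48.
Insert 65: 65 > 53 → go right. Place as right child of 53.
Insert 62: 62 > 53 → go right; 62 < 65 → go left. Place as left child of 65.
Insert 58: 58 > 53 → go right; 58 < 65 → go left; 58 < 62 → go left. Place as left child of 62.
Insert 40: 40 < 53 → go left; 40 < 48 → go left; 40 < 42 → go left. Place as left child of 42.
Insert 26: 26 < 53 → go left; 26 < 48 → go left; 26 < 42 → go left; 26 < 40 → go left. Place as left child of 40.
Insert 33: 33 < 53 → go left; 33 < 48 → go left; 33 < 42 → go left; 33 < 40 → go left; 33 > 26 → go right. Place as right child of 26.
Insert 71: 71 > 53 → go right; 71 > 65 → go right. Place as right child of 65.
Insert 49: 49 < 53 → go left; 49 > 48 → go right. Place as right child of 48.
Insert 56: 56 > 53 → go right; 56 < 65 → go left; 56 < 62 → go left; 56 < 58 → go left. Place as left child of 58.
Insert 69: 69 > 53 → go right; 69 > 65 → go right; 69 < 71 → go left. Place as left child of 71.
Insert 59: 59 > 53 → go right; 59 < 65 → go left; 59 < 62 → go left; 59 > 58 → go right. Place as right child of 58.
Insert 24: 24 < 53 → go left; 24 < 48 → go left; 24 < 42 → go left; 24 < 40 → go left; 24 < 26 → go left. Place as left child of 26.
Insert 32: 32 < 53 → go left; 32 < 48 → go left; 32 < 42 → go left; 32 < 40 → go left; 32 > 26 → go right; 32 < 33 → go left. Place as left child of 33.
Insert 55: 55 > 53 → go right; 55 < 65 → go left; 55 < 62 → go left; 55 < 58 → go left; 55 < 56 → go left. Place as left child of 56.

62's parent is 65; the other child of 65 is 71.

71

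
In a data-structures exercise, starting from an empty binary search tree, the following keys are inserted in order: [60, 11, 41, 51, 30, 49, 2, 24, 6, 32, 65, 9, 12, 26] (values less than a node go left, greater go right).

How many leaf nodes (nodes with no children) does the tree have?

Resulting structure (node: left, right):
  60: L=11, R=65
  11: L=2, R=41
  41: L=30, R=51
  51: L=49, R=–
  30: L=24, R=32
  49: L=–, R=–
  2: L=–, R=6
  24: L=12, R=26
  6: L=–, R=9
  32: L=–, R=–
  65: L=–, R=–
  9: L=–, R=–
  12: L=–, R=–
  26: L=–, R=–

Leaves: 9, 12, 26, 32, 49, 65 — 6 in total.

6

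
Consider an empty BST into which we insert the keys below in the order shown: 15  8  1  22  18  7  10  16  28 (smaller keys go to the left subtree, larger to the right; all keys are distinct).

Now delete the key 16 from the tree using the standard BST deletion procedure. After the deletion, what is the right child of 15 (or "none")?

15: root
8: left child of 15 (depth 1)
1: left child of 8 (depth 2)
22: right child of 15 (depth 1)
18: left child of 22 (depth 2)
7: right child of 1 (depth 3)
10: right child of 8 (depth 2)
16: left child of 18 (depth 3)
28: right child of 22 (depth 2)

Delete 16 (at most one child — splice it out).
After deletion, 15's right child: 22.

22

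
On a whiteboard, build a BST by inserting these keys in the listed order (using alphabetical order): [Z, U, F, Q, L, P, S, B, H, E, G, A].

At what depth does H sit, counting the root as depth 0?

Insert Z: tree is empty, so Z becomes the root.
Insert U: U < Z → go left. Place as left child of Z.
Insert F: F < Z → go left; F < U → go left. Place as left child of U.
Insert Q: Q < Z → go left; Q < U → go left; Q > F → go right. Place as right child of F.
Insert L: L < Z → go left; L < U → go left; L > F → go right; L < Q → go left. Place as left child of Q.
Insert P: P < Z → go left; P < U → go left; P > F → go right; P < Q → go left; P > L → go right. Place as right child of L.
Insert S: S < Z → go left; S < U → go left; S > F → go right; S > Q → go right. Place as right child of Q.
Insert B: B < Z → go left; B < U → go left; B < F → go left. Place as left child of F.
Insert H: H < Z → go left; H < U → go left; H > F → go right; H < Q → go left; H < L → go left. Place as left child of L.
Insert E: E < Z → go left; E < U → go left; E < F → go left; E > B → go right. Place as right child of B.
Insert G: G < Z → go left; G < U → go left; G > F → go right; G < Q → go left; G < L → go left; G < H → go left. Place as left child of H.
Insert A: A < Z → go left; A < U → go left; A < F → go left; A < B → go left. Place as left child of B.

Path to H: Z → U → F → Q → L → H, which is 5 edges.

5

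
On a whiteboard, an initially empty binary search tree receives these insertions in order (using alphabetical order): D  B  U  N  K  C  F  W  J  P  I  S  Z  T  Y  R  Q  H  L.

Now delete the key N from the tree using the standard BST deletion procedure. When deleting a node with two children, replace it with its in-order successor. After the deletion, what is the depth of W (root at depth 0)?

D: root
B: left child of D (depth 1)
U: right child of D (depth 1)
N: left child of U (depth 2)
K: left child of N (depth 3)
C: right child of B (depth 2)
F: left child of K (depth 4)
W: right child of U (depth 2)
J: right child of F (depth 5)
P: right child of N (depth 3)
I: left child of J (depth 6)
S: right child of P (depth 4)
Z: right child of W (depth 3)
T: right child of S (depth 5)
Y: left child of Z (depth 4)
R: left child of S (depth 5)
Q: left child of R (depth 6)
H: left child of I (depth 7)
L: right child of K (depth 4)

Delete N (two children — replace with in-order successor).
After deletion, path to W: D → U → W.

2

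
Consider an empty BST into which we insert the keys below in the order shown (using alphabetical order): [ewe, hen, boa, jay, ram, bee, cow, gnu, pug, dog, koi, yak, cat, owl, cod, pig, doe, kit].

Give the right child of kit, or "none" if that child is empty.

Insert ewe: tree is empty, so ewe becomes the root.
Insert hen: hen > ewe → go right. Place as right child of ewe.
Insert boa: boa < ewe → go left. Place as left child of ewe.
Insert jay: jay > ewe → go right; jay > hen → go right. Place as right child of hen.
Insert ram: ram > ewe → go right; ram > hen → go right; ram > jay → go right. Place as right child of jay.
Insert bee: bee < ewe → go left; bee < boa → go left. Place as left child of boa.
Insert cow: cow < ewe → go left; cow > boa → go right. Place as right child of boa.
Insert gnu: gnu > ewe → go right; gnu < hen → go left. Place as left child of hen.
Insert pug: pug > ewe → go right; pug > hen → go right; pug > jay → go right; pug < ram → go left. Place as left child of ram.
Insert dog: dog < ewe → go left; dog > boa → go right; dog > cow → go right. Place as right child of cow.
Insert koi: koi > ewe → go right; koi > hen → go right; koi > jay → go right; koi < ram → go left; koi < pug → go left. Place as left child of pug.
Insert yak: yak > ewe → go right; yak > hen → go right; yak > jay → go right; yak > ram → go right. Place as right child of ram.
Insert cat: cat < ewe → go left; cat > boa → go right; cat < cow → go left. Place as left child of cow.
Insert owl: owl > ewe → go right; owl > hen → go right; owl > jay → go right; owl < ram → go left; owl < pug → go left; owl > koi → go right. Place as right child of koi.
Insert cod: cod < ewe → go left; cod > boa → go right; cod < cow → go left; cod > cat → go right. Place as right child of cat.
Insert pig: pig > ewe → go right; pig > hen → go right; pig > jay → go right; pig < ram → go left; pig < pug → go left; pig > koi → go right; pig > owl → go right. Place as right child of owl.
Insert doe: doe < ewe → go left; doe > boa → go right; doe > cow → go right; doe < dog → go left. Place as left child of dog.
Insert kit: kit > ewe → go right; kit > hen → go right; kit > jay → go right; kit < ram → go left; kit < pug → go left; kit < koi → go left. Place as left child of koi.

none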